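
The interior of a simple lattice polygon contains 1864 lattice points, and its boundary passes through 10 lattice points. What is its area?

Pick's theorem states A = I + B/2 − 1, so A = 1864 + 10/2 − 1 = 1868.

1868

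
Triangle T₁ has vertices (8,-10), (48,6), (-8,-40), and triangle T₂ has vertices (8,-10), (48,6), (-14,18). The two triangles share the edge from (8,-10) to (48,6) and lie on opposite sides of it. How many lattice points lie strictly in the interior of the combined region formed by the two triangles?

1205

The union is the simple quadrilateral with vertices (8,-10), (-8,-40), (48,6), (-14,18) in order.
By the shoelace formula, twice the signed area is |(8·(-40) − (-8)·(-10)) + ((-8)·6 − 48·(-40)) + (48·18 − (-14)·6) + ((-14)·(-10) − 8·18)| = 2416, so the area is 1208.
Summing gcd(|Δx|,|Δy|) over the edges gives the boundary count: gcd(16,30) + gcd(56,46) + gcd(62,12) + gcd(22,28) = 2+2+2+2 = 8.
By Pick's theorem I = A − B/2 + 1 = 1208 − 8/2 + 1 = 1205.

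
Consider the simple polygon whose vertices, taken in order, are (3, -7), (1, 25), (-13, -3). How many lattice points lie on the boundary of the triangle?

20

The number of boundary lattice points is Σ gcd(|Δx|,|Δy|) = gcd(2,32) + gcd(14,28) + gcd(16,4) = 2+14+4 = 20.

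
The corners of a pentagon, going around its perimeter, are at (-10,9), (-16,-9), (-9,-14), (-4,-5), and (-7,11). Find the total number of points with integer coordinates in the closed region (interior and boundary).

Using the shoelace formula, 2A = |((-10)·(-9) − (-16)·9) + ((-16)·(-14) − (-9)·(-9)) + ((-9)·(-5) − (-4)·(-14)) + ((-4)·11 − (-7)·(-5)) + ((-7)·9 − (-10)·11)| = 334, so the area is 167.
Along each edge there are gcd(|Δx|,|Δy|)+1 lattice points, so counting each shared vertex once the boundary has gcd(6,18) + gcd(7,5) + gcd(5,9) + gcd(3,16) + gcd(3,2) = 6+1+1+1+1 = 10.
Pick's theorem gives I = A − B/2 + 1 = 167 − 10/2 + 1 = 163, so the closed region contains I + B = 163 + 10 = 173 lattice points.

173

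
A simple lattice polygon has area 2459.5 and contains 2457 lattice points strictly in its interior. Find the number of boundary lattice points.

Pick's theorem gives A = I + B/2 − 1, so B = 2(A − I + 1) = 2(2459.5 − 2457 + 1) = 7.

7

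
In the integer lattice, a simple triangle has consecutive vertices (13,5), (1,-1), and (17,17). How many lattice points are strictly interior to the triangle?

55

The shoelace formula gives twice the area as |[13·(-1) − 1·5] + [1·17 − 17·(-1)] + [17·5 − 13·17]| = 120, so the area is 60.
Summing gcd(|Δx|,|Δy|) over the edges gives the boundary count: gcd(12,6) + gcd(16,18) + gcd(4,12) = 6+2+4 = 12.
By Pick's theorem A = I + B/2 − 1, so I = 60 − 12/2 + 1 = 55.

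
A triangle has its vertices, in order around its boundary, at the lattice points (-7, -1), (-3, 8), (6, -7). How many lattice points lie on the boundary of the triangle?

5

Summing gcd(|Δx|,|Δy|) over the edges gives the boundary count: gcd(4,9) + gcd(9,15) + gcd(13,6) = 1+3+1 = 5.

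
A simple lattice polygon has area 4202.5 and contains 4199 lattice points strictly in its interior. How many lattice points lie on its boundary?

9

Pick's theorem gives A = I + B/2 − 1, so B = 2(A − I + 1) = 2(4202.5 − 4199 + 1) = 9.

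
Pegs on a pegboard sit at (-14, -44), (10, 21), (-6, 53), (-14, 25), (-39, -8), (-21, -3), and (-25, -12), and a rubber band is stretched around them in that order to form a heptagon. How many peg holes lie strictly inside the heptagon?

Using the shoelace formula, 2A = |[(-14)·21 − 10·(-44)] + [10·53 − (-6)·21] + [(-6)·25 − (-14)·53] + [(-14)·(-8) − (-39)·25] + [(-39)·(-3) − (-21)·(-8)] + [(-21)·(-12) − (-25)·(-3)] + [(-25)·(-44) − (-14)·(-12)]| = 3539, so the area is 3539/2.
Summing gcd(|Δx|,|Δy|) over the edges gives the boundary count: gcd(24,65) + gcd(16,32) + gcd(8,28) + gcd(25,33) + gcd(18,5) + gcd(4,9) + gcd(11,32) = 1+16+4+1+1+1+1 = 25.
Pick's theorem gives I = A − B/2 + 1 = 3539/2 − 25/2 + 1 = 1758.

1758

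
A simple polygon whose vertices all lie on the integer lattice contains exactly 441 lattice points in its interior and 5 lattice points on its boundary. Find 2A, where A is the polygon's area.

Pick's theorem states A = I + B/2 − 1, so A = 441 + 5/2 − 1 = 885/2.
Hence 2A = 885.

885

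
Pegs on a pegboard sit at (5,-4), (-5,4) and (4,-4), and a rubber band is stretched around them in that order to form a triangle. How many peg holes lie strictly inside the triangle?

Using the shoelace formula, 2A = |(5·4 − (-5)·(-4)) + ((-5)·(-4) − 4·4) + (4·(-4) − 5·(-4))| = 8, so the area is 4.
The number of boundary lattice points is Σ gcd(|Δx|,|Δy|) = gcd(10,8) + gcd(9,8) + gcd(1,0) = 2+1+1 = 4.
By Pick's theorem A = I + B/2 − 1, so I = 4 − 4/2 + 1 = 3.

3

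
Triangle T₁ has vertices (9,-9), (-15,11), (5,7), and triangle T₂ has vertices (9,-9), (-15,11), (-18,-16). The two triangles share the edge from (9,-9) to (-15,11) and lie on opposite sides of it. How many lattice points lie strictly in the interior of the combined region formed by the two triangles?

The union is the simple quadrilateral with vertices (9,-9), (5,7), (-15,11), (-18,-16) in order.
Using the shoelace formula, 2A = |(9·7 − 5·(-9)) + (5·11 − (-15)·7) + ((-15)·(-16) − (-18)·11) + ((-18)·(-9) − 9·(-16))| = 1012, so the area is 506.
Along each edge there are gcd(|Δx|,|Δy|)+1 lattice points, so counting each shared vertex once the boundary has gcd(4,16) + gcd(20,4) + gcd(3,27) + gcd(27,7) = 4+4+3+1 = 12.
By Pick's theorem I = A − B/2 + 1 = 506 − 12/2 + 1 = 501.

501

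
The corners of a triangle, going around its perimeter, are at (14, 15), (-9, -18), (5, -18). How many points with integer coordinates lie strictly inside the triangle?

The shoelace formula gives twice the area as |(14·(-18) − (-9)·15) + ((-9)·(-18) − 5·(-18)) + (5·15 − 14·(-18))| = 462, so the area is 231.
Summing gcd(|Δx|,|Δy|) over the edges gives the boundary count: gcd(23,33) + gcd(14,0) + gcd(9,33) = 1+14+3 = 18.
Pick's theorem gives I = A − B/2 + 1 = 231 − 18/2 + 1 = 223.

223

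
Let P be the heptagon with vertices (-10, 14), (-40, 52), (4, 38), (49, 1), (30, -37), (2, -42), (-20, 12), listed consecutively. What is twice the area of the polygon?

By the shoelace formula, twice the signed area is |[(-10)·52 − (-40)·14] + [(-40)·38 − 4·52] + [4·1 − 49·38] + [49·(-37) − 30·1] + [30·(-42) − 2·(-37)] + [2·12 − (-20)·(-42)] + [(-20)·14 − (-10)·12]| = 7551, so the area is 7551/2.

7551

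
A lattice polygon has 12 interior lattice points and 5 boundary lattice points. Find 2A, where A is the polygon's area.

27

By Pick's theorem, A = I + B/2 − 1 = 12 + 5/2 − 1 = 27/2.
Hence 2A = 27.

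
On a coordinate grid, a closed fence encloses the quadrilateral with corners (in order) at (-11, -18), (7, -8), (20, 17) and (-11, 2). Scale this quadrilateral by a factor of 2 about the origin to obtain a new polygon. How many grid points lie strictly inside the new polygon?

By the shoelace formula, twice the signed area is |[(-11)·(-8) − 7·(-18)] + [7·17 − 20·(-8)] + [20·2 − (-11)·17] + [(-11)·(-18) − (-11)·2]| = 940, so the area is 470.
Summing gcd(|Δx|,|Δy|) over the edges gives the boundary count: gcd(18,10) + gcd(13,25) + gcd(31,15) + gcd(0,20) = 2+1+1+20 = 24.
Scaling by 2 multiplies the area by 2² = 4 (so the new area is 1880) and multiplies the boundary lattice-point count by 2, giving 48.
By Pick's theorem, the interior count of the dilated polygon is 1880 − 48/2 + 1 = 1857.

1857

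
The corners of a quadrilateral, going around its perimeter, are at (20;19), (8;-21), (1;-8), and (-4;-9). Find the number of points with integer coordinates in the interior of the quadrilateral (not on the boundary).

By the shoelace formula, twice the signed area is |(20·(-21) − 8·19) + (8·(-8) − 1·(-21)) + (1·(-9) − (-4)·(-8)) + ((-4)·19 − 20·(-9))| = 552, so the area is 276.
Along each edge there are gcd(|Δx|,|Δy|)+1 lattice points, so counting each shared vertex once the boundary has gcd(12,40) + gcd(7,13) + gcd(5,1) + gcd(24,28) = 4+1+1+4 = 10.
By Pick's theorem A = I + B/2 − 1, so I = 276 − 10/2 + 1 = 272.

272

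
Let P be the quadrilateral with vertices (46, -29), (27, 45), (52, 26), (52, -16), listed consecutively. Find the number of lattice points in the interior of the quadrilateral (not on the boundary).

849

Using the shoelace formula, 2A = |(46·45 − 27·(-29)) + (27·26 − 52·45) + (52·(-16) − 52·26) + (52·(-29) − 46·(-16))| = 1741, so the area is 870.5.
Summing gcd(|Δx|,|Δy|) over the edges gives the boundary count: gcd(19,74) + gcd(25,19) + gcd(0,42) + gcd(6,13) = 1+1+42+1 = 45.
Pick's theorem gives I = A − B/2 + 1 = 870.5 − 45/2 + 1 = 849.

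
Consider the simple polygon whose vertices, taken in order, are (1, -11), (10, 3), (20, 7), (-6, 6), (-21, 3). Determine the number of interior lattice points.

The shoelace formula gives twice the area as |[1·3 − 10·(-11)] + [10·7 − 20·3] + [20·6 − (-6)·7] + [(-6)·3 − (-21)·6] + [(-21)·(-11) − 1·3]| = 621, so the area is 621/2.
Along each edge there are gcd(|Δx|,|Δy|)+1 lattice points, so counting each shared vertex once the boundary has gcd(9,14) + gcd(10,4) + gcd(26,1) + gcd(15,3) + gcd(22,14) = 1+2+1+3+2 = 9.
By Pick's theorem A = I + B/2 − 1, so I = 621/2 − 9/2 + 1 = 307.

307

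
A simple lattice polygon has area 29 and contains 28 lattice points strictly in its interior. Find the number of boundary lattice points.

Pick's theorem gives A = I + B/2 − 1, so B = 2(A − I + 1) = 2(29 − 28 + 1) = 4.

4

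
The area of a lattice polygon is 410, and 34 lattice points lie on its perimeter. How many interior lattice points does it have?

From Pick's theorem, I = A − B/2 + 1 = 410 − 34/2 + 1 = 394.

394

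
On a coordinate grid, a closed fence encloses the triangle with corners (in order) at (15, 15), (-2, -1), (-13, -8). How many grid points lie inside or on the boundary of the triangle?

31

Using the shoelace formula, 2A = |(15·(-1) − (-2)·15) + ((-2)·(-8) − (-13)·(-1)) + ((-13)·15 − 15·(-8))| = 57, so the area is 28.5.
Along each edge there are gcd(|Δx|,|Δy|)+1 lattice points, so counting each shared vertex once the boundary has gcd(17,16) + gcd(11,7) + gcd(28,23) = 1+1+1 = 3.
Pick's theorem gives I = A − B/2 + 1 = 28.5 − 3/2 + 1 = 28, so the closed region contains I + B = 28 + 3 = 31 lattice points.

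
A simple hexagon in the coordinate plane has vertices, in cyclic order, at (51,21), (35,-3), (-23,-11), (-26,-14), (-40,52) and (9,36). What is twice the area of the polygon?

6773

The shoelace formula gives twice the area as |(51·(-3) − 35·21) + (35·(-11) − (-23)·(-3)) + ((-23)·(-14) − (-26)·(-11)) + ((-26)·52 − (-40)·(-14)) + ((-40)·36 − 9·52) + (9·21 − 51·36)| = 6773, so the area is 6773/2.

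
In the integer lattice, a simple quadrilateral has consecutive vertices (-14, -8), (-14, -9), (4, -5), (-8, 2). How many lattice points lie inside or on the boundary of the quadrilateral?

94

The shoelace formula gives twice the area as |[(-14)·(-9) − (-14)·(-8)] + [(-14)·(-5) − 4·(-9)] + [4·2 − (-8)·(-5)] + [(-8)·(-8) − (-14)·2]| = 180, so the area is 90.
The number of boundary lattice points is Σ gcd(|Δx|,|Δy|) = gcd(0,1) + gcd(18,4) + gcd(12,7) + gcd(6,10) = 1+2+1+2 = 6.
Pick's theorem gives I = A − B/2 + 1 = 90 − 6/2 + 1 = 88, so the closed region contains I + B = 88 + 6 = 94 lattice points.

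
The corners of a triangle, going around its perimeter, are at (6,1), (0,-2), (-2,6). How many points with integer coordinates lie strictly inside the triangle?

The shoelace formula gives twice the area as |[6·(-2) − 0·1] + [0·6 − (-2)·(-2)] + [(-2)·1 − 6·6]| = 54, so the area is 27.
Along each edge there are gcd(|Δx|,|Δy|)+1 lattice points, so counting each shared vertex once the boundary has gcd(6,3) + gcd(2,8) + gcd(8,5) = 3+2+1 = 6.
Pick's theorem gives I = A − B/2 + 1 = 27 − 6/2 + 1 = 25.

25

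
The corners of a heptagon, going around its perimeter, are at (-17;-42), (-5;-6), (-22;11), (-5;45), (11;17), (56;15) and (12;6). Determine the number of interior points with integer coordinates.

By the shoelace formula, twice the signed area is |((-17)·(-6) − (-5)·(-42)) + ((-5)·11 − (-22)·(-6)) + ((-22)·45 − (-5)·11) + ((-5)·17 − 11·45) + (11·15 − 56·17) + (56·6 − 12·15) + (12·(-42) − (-17)·6)| = 2843, so the area is 2843/2.
Summing gcd(|Δx|,|Δy|) over the edges gives the boundary count: gcd(12,36) + gcd(17,17) + gcd(17,34) + gcd(16,28) + gcd(45,2) + gcd(44,9) + gcd(29,48) = 12+17+17+4+1+1+1 = 53.
Pick's theorem gives I = A − B/2 + 1 = 2843/2 − 53/2 + 1 = 1396.

1396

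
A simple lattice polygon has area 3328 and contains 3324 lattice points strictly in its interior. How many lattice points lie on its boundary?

10

Pick's theorem gives A = I + B/2 − 1, so B = 2(A − I + 1) = 2(3328 − 3324 + 1) = 10.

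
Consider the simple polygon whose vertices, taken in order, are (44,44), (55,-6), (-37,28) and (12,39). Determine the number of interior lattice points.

2165

Using the shoelace formula, 2A = |(44·(-6) − 55·44) + (55·28 − (-37)·(-6)) + ((-37)·39 − 12·28) + (12·44 − 44·39)| = 4333, so the area is 4333/2.
The number of boundary lattice points is Σ gcd(|Δx|,|Δy|) = gcd(11,50) + gcd(92,34) + gcd(49,11) + gcd(32,5) = 1+2+1+1 = 5.
Pick's theorem gives I = A − B/2 + 1 = 4333/2 − 5/2 + 1 = 2165.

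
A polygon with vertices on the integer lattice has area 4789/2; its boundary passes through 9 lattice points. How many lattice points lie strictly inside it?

Pick's theorem A = I + B/2 − 1 rearranges to I = A − B/2 + 1 = 4789/2 − 9/2 + 1 = 2391.

2391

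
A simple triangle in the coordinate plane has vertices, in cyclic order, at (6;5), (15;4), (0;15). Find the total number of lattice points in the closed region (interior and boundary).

45

The shoelace formula gives twice the area as |(6·4 − 15·5) + (15·15 − 0·4) + (0·5 − 6·15)| = 84, so the area is 42.
Summing gcd(|Δx|,|Δy|) over the edges gives the boundary count: gcd(9,1) + gcd(15,11) + gcd(6,10) = 1+1+2 = 4.
Pick's theorem gives I = A − B/2 + 1 = 42 − 4/2 + 1 = 41, so the closed region contains I + B = 41 + 4 = 45 lattice points.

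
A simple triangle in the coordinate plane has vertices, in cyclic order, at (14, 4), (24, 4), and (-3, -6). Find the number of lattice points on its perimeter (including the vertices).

12

The number of boundary lattice points is Σ gcd(|Δx|,|Δy|) = gcd(10,0) + gcd(27,10) + gcd(17,10) = 10+1+1 = 12.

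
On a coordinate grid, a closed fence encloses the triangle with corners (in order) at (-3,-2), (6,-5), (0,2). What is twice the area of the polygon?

The shoelace formula gives twice the area as |((-3)·(-5) − 6·(-2)) + (6·2 − 0·(-5)) + (0·(-2) − (-3)·2)| = 45, so the area is 22.5.

45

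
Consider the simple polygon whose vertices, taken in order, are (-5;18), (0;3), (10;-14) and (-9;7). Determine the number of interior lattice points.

The shoelace formula gives twice the area as |[(-5)·3 − 0·18] + [0·(-14) − 10·3] + [10·7 − (-9)·(-14)] + [(-9)·18 − (-5)·7]| = 228, so the area is 114.
Along each edge there are gcd(|Δx|,|Δy|)+1 lattice points, so counting each shared vertex once the boundary has gcd(5,15) + gcd(10,17) + gcd(19,21) + gcd(4,11) = 5+1+1+1 = 8.
Pick's theorem gives I = A − B/2 + 1 = 114 − 8/2 + 1 = 111.

111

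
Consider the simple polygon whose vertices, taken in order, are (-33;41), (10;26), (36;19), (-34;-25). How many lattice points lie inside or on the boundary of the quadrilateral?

Using the shoelace formula, 2A = |((-33)·26 − 10·41) + (10·19 − 36·26) + (36·(-25) − (-34)·19) + ((-34)·41 − (-33)·(-25))| = 4487, so the area is 2243.5.
Along each edge there are gcd(|Δx|,|Δy|)+1 lattice points, so counting each shared vertex once the boundary has gcd(43,15) + gcd(26,7) + gcd(70,44) + gcd(1,66) = 1+1+2+1 = 5.
Pick's theorem gives I = A − B/2 + 1 = 2243.5 − 5/2 + 1 = 2242, so the closed region contains I + B = 2242 + 5 = 2247 lattice points.

2247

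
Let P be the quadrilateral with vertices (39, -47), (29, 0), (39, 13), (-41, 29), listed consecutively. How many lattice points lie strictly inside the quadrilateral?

By the shoelace formula, twice the signed area is |(39·0 − 29·(-47)) + (29·13 − 39·0) + (39·29 − (-41)·13) + ((-41)·(-47) − 39·29)| = 4200, so the area is 2100.
The number of boundary lattice points is Σ gcd(|Δx|,|Δy|) = gcd(10,47) + gcd(10,13) + gcd(80,16) + gcd(80,76) = 1+1+16+4 = 22.
Pick's theorem gives I = A − B/2 + 1 = 2100 − 22/2 + 1 = 2090.

2090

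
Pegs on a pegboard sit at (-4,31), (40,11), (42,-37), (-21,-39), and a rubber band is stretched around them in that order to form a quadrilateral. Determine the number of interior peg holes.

3221

By the shoelace formula, twice the signed area is |[(-4)·11 − 40·31] + [40·(-37) − 42·11] + [42·(-39) − (-21)·(-37)] + [(-21)·31 − (-4)·(-39)]| = 6448, so the area is 3224.
Along each edge there are gcd(|Δx|,|Δy|)+1 lattice points, so counting each shared vertex once the boundary has gcd(44,20) + gcd(2,48) + gcd(63,2) + gcd(17,70) = 4+2+1+1 = 8.
By Pick's theorem A = I + B/2 − 1, so I = 3224 − 8/2 + 1 = 3221.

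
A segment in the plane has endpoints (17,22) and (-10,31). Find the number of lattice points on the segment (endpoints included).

10

The number of lattice points on a segment between lattice points is gcd(|Δx|,|Δy|) + 1 = gcd(27,9) + 1 = 9 + 1 = 10.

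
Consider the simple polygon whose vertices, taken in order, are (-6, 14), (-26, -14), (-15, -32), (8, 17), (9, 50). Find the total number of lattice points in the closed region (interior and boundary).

878

By the shoelace formula, twice the signed area is |((-6)·(-14) − (-26)·14) + ((-26)·(-32) − (-15)·(-14)) + ((-15)·17 − 8·(-32)) + (8·50 − 9·17) + (9·14 − (-6)·50)| = 1744, so the area is 872.
The number of boundary lattice points is Σ gcd(|Δx|,|Δy|) = gcd(20,28) + gcd(11,18) + gcd(23,49) + gcd(1,33) + gcd(15,36) = 4+1+1+1+3 = 10.
Pick's theorem gives I = A − B/2 + 1 = 872 − 10/2 + 1 = 868, so the closed region contains I + B = 868 + 10 = 878 lattice points.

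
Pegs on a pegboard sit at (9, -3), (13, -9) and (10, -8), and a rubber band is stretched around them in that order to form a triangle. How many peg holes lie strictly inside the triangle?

6

By the shoelace formula, twice the signed area is |(9·(-9) − 13·(-3)) + (13·(-8) − 10·(-9)) + (10·(-3) − 9·(-8))| = 14, so the area is 7.
Along each edge there are gcd(|Δx|,|Δy|)+1 lattice points, so counting each shared vertex once the boundary has gcd(4,6) + gcd(3,1) + gcd(1,5) = 2+1+1 = 4.
Pick's theorem gives I = A − B/2 + 1 = 7 − 4/2 + 1 = 6.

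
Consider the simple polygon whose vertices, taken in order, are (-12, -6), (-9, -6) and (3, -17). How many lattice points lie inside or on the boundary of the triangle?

20

The shoelace formula gives twice the area as |[(-12)·(-6) − (-9)·(-6)] + [(-9)·(-17) − 3·(-6)] + [3·(-6) − (-12)·(-17)]| = 33, so the area is 33/2.
Summing gcd(|Δx|,|Δy|) over the edges gives the boundary count: gcd(3,0) + gcd(12,11) + gcd(15,11) = 3+1+1 = 5.
Pick's theorem gives I = A − B/2 + 1 = 33/2 − 5/2 + 1 = 15, so the closed region contains I + B = 15 + 5 = 20 lattice points.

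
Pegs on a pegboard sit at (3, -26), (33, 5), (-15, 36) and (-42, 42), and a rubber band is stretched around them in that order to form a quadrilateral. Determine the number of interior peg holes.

Using the shoelace formula, 2A = |(3·5 − 33·(-26)) + (33·36 − (-15)·5) + ((-15)·42 − (-42)·36) + ((-42)·(-26) − 3·42)| = 3984, so the area is 1992.
Summing gcd(|Δx|,|Δy|) over the edges gives the boundary count: gcd(30,31) + gcd(48,31) + gcd(27,6) + gcd(45,68) = 1+1+3+1 = 6.
By Pick's theorem A = I + B/2 − 1, so I = 1992 − 6/2 + 1 = 1990.

1990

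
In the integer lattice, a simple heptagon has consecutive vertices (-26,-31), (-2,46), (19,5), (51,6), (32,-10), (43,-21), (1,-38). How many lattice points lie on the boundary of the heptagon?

17

Along each edge there are gcd(|Δx|,|Δy|)+1 lattice points, so counting each shared vertex once the boundary has gcd(24,77) + gcd(21,41) + gcd(32,1) + gcd(19,16) + gcd(11,11) + gcd(42,17) + gcd(27,7) = 1+1+1+1+11+1+1 = 17.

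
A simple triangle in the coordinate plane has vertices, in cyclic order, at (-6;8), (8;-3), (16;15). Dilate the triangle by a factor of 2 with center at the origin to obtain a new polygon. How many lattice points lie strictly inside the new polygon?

The shoelace formula gives twice the area as |((-6)·(-3) − 8·8) + (8·15 − 16·(-3)) + (16·8 − (-6)·15)| = 340, so the area is 170.
The number of boundary lattice points is Σ gcd(|Δx|,|Δy|) = gcd(14,11) + gcd(8,18) + gcd(22,7) = 1+2+1 = 4.
Scaling by 2 multiplies the area by 2² = 4 (so the new area is 680) and multiplies the boundary lattice-point count by 2, giving 8.
By Pick's theorem, the interior count of the dilated polygon is 680 − 8/2 + 1 = 677.

677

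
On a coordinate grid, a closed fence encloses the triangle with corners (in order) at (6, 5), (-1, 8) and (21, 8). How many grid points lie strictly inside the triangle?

21

The shoelace formula gives twice the area as |(6·8 − (-1)·5) + ((-1)·8 − 21·8) + (21·5 − 6·8)| = 66, so the area is 33.
The number of boundary lattice points is Σ gcd(|Δx|,|Δy|) = gcd(7,3) + gcd(22,0) + gcd(15,3) = 1+22+3 = 26.
Pick's theorem gives I = A − B/2 + 1 = 33 − 26/2 + 1 = 21.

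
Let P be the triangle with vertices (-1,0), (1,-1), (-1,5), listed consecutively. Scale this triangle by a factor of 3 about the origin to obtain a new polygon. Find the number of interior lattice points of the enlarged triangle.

34

Using the shoelace formula, 2A = |[(-1)·(-1) − 1·0] + [1·5 − (-1)·(-1)] + [(-1)·0 − (-1)·5]| = 10, so the area is 5.
The number of boundary lattice points is Σ gcd(|Δx|,|Δy|) = gcd(2,1) + gcd(2,6) + gcd(0,5) = 1+2+5 = 8.
Scaling by 3 multiplies the area by 3² = 9 (so the new area is 45) and multiplies the boundary lattice-point count by 3, giving 24.
By Pick's theorem, the interior count of the dilated polygon is 45 − 24/2 + 1 = 34.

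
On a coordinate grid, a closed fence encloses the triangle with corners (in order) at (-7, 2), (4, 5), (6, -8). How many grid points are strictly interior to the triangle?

74

By the shoelace formula, twice the signed area is |((-7)·5 − 4·2) + (4·(-8) − 6·5) + (6·2 − (-7)·(-8))| = 149, so the area is 149/2.
Along each edge there are gcd(|Δx|,|Δy|)+1 lattice points, so counting each shared vertex once the boundary has gcd(11,3) + gcd(2,13) + gcd(13,10) = 1+1+1 = 3.
Pick's theorem gives I = A − B/2 + 1 = 149/2 − 3/2 + 1 = 74.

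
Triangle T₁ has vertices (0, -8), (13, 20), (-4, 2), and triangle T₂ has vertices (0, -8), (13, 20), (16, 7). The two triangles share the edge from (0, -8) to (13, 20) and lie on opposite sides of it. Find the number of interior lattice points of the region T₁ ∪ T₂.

246

The union is the simple quadrilateral with vertices (0, -8), (-4, 2), (13, 20), (16, 7) in order.
The shoelace formula gives twice the area as |(0·2 − (-4)·(-8)) + ((-4)·20 − 13·2) + (13·7 − 16·20) + (16·(-8) − 0·7)| = 495, so the area is 247.5.
The number of boundary lattice points is Σ gcd(|Δx|,|Δy|) = gcd(4,10) + gcd(17,18) + gcd(3,13) + gcd(16,15) = 2+1+1+1 = 5.
By Pick's theorem I = A − B/2 + 1 = 247.5 − 5/2 + 1 = 246.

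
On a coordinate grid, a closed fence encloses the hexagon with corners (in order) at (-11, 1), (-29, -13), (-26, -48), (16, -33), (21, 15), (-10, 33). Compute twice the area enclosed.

4981

By the shoelace formula, twice the signed area is |[(-11)·(-13) − (-29)·1] + [(-29)·(-48) − (-26)·(-13)] + [(-26)·(-33) − 16·(-48)] + [16·15 − 21·(-33)] + [21·33 − (-10)·15] + [(-10)·1 − (-11)·33]| = 4981, so the area is 4981/2.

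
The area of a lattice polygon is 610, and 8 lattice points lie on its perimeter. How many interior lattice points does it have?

Pick's theorem A = I + B/2 − 1 rearranges to I = A − B/2 + 1 = 610 − 8/2 + 1 = 607.

607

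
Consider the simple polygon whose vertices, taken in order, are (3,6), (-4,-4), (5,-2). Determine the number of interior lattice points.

Using the shoelace formula, 2A = |(3·(-4) − (-4)·6) + ((-4)·(-2) − 5·(-4)) + (5·6 − 3·(-2))| = 76, so the area is 38.
Summing gcd(|Δx|,|Δy|) over the edges gives the boundary count: gcd(7,10) + gcd(9,2) + gcd(2,8) = 1+1+2 = 4.
By Pick's theorem A = I + B/2 − 1, so I = 38 − 4/2 + 1 = 37.

37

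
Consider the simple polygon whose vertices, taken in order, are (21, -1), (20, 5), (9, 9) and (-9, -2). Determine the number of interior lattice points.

186

By the shoelace formula, twice the signed area is |(21·5 − 20·(-1)) + (20·9 − 9·5) + (9·(-2) − (-9)·9) + ((-9)·(-1) − 21·(-2))| = 374, so the area is 187.
Along each edge there are gcd(|Δx|,|Δy|)+1 lattice points, so counting each shared vertex once the boundary has gcd(1,6) + gcd(11,4) + gcd(18,11) + gcd(30,1) = 1+1+1+1 = 4.
Pick's theorem gives I = A − B/2 + 1 = 187 − 4/2 + 1 = 186.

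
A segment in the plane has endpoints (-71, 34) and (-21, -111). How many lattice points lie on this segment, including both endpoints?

6

The number of lattice points on a segment between lattice points is gcd(|Δx|,|Δy|) + 1 = gcd(50,145) + 1 = 5 + 1 = 6.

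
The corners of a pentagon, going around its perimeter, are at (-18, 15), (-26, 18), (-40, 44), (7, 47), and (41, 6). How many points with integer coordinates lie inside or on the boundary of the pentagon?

By the shoelace formula, twice the signed area is |((-18)·18 − (-26)·15) + ((-26)·44 − (-40)·18) + ((-40)·47 − 7·44) + (7·6 − 41·47) + (41·15 − (-18)·6)| = 3708, so the area is 1854.
The number of boundary lattice points is Σ gcd(|Δx|,|Δy|) = gcd(8,3) + gcd(14,26) + gcd(47,3) + gcd(34,41) + gcd(59,9) = 1+2+1+1+1 = 6.
Pick's theorem gives I = A − B/2 + 1 = 1854 − 6/2 + 1 = 1852, so the closed region contains I + B = 1852 + 6 = 1858 lattice points.

1858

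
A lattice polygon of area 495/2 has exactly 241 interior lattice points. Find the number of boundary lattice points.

Pick's theorem gives A = I + B/2 − 1, so B = 2(A − I + 1) = 2(495/2 − 241 + 1) = 15.

15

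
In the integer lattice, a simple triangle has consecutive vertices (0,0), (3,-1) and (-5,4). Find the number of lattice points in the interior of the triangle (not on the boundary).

By the shoelace formula, twice the signed area is |(0·(-1) − 3·0) + (3·4 − (-5)·(-1)) + ((-5)·0 − 0·4)| = 7, so the area is 3.5.
The number of boundary lattice points is Σ gcd(|Δx|,|Δy|) = gcd(3,1) + gcd(8,5) + gcd(5,4) = 1+1+1 = 3.
Pick's theorem gives I = A − B/2 + 1 = 3.5 − 3/2 + 1 = 3.

3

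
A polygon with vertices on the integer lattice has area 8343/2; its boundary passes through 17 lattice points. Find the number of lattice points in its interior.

Pick's theorem A = I + B/2 − 1 rearranges to I = A − B/2 + 1 = 8343/2 − 17/2 + 1 = 4164.

4164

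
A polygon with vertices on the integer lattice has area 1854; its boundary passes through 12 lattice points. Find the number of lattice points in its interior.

1849

From Pick's theorem, I = A − B/2 + 1 = 1854 − 12/2 + 1 = 1849.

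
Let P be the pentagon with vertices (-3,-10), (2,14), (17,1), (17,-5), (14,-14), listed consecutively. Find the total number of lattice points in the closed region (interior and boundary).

Using the shoelace formula, 2A = |((-3)·14 − 2·(-10)) + (2·1 − 17·14) + (17·(-5) − 17·1) + (17·(-14) − 14·(-5)) + (14·(-10) − (-3)·(-14))| = 710, so the area is 355.
The number of boundary lattice points is Σ gcd(|Δx|,|Δy|) = gcd(5,24) + gcd(15,13) + gcd(0,6) + gcd(3,9) + gcd(17,4) = 1+1+6+3+1 = 12.
Pick's theorem gives I = A − B/2 + 1 = 355 − 12/2 + 1 = 350, so the closed region contains I + B = 350 + 12 = 362 lattice points.

362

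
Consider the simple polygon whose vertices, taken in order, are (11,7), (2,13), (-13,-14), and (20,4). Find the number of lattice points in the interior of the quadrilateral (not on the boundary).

Using the shoelace formula, 2A = |(11·13 − 2·7) + (2·(-14) − (-13)·13) + ((-13)·4 − 20·(-14)) + (20·7 − 11·4)| = 594, so the area is 297.
The number of boundary lattice points is Σ gcd(|Δx|,|Δy|) = gcd(9,6) + gcd(15,27) + gcd(33,18) + gcd(9,3) = 3+3+3+3 = 12.
Pick's theorem gives I = A − B/2 + 1 = 297 − 12/2 + 1 = 292.

292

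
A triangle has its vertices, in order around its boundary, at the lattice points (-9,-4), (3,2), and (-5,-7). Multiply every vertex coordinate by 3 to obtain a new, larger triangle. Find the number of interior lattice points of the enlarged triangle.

By the shoelace formula, twice the signed area is |((-9)·2 − 3·(-4)) + (3·(-7) − (-5)·2) + ((-5)·(-4) − (-9)·(-7))| = 60, so the area is 30.
Along each edge there are gcd(|Δx|,|Δy|)+1 lattice points, so counting each shared vertex once the boundary has gcd(12,6) + gcd(8,9) + gcd(4,3) = 6+1+1 = 8.
Scaling by 3 multiplies the area by 3² = 9 (so the new area is 270) and multiplies the boundary lattice-point count by 3, giving 24.
By Pick's theorem, the interior count of the dilated polygon is 270 − 24/2 + 1 = 259.

259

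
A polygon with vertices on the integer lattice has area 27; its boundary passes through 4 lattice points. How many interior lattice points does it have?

From Pick's theorem, I = A − B/2 + 1 = 27 − 4/2 + 1 = 26.

26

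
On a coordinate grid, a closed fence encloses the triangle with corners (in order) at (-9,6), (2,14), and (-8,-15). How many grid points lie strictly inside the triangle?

By the shoelace formula, twice the signed area is |[(-9)·14 − 2·6] + [2·(-15) − (-8)·14] + [(-8)·6 − (-9)·(-15)]| = 239, so the area is 119.5.
The number of boundary lattice points is Σ gcd(|Δx|,|Δy|) = gcd(11,8) + gcd(10,29) + gcd(1,21) = 1+1+1 = 3.
Pick's theorem gives I = A − B/2 + 1 = 119.5 − 3/2 + 1 = 119.

119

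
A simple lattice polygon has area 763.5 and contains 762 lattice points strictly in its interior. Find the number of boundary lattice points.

5

Pick's theorem gives A = I + B/2 − 1, so B = 2(A − I + 1) = 2(763.5 − 762 + 1) = 5.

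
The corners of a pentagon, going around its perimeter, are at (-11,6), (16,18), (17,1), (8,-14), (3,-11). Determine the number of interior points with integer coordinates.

486

Using the shoelace formula, 2A = |((-11)·18 − 16·6) + (16·1 − 17·18) + (17·(-14) − 8·1) + (8·(-11) − 3·(-14)) + (3·6 − (-11)·(-11))| = 979, so the area is 489.5.
Along each edge there are gcd(|Δx|,|Δy|)+1 lattice points, so counting each shared vertex once the boundary has gcd(27,12) + gcd(1,17) + gcd(9,15) + gcd(5,3) + gcd(14,17) = 3+1+3+1+1 = 9.
Pick's theorem gives I = A − B/2 + 1 = 489.5 − 9/2 + 1 = 486.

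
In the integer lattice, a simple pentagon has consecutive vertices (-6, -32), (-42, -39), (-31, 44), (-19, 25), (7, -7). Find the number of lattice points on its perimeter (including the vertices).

Summing gcd(|Δx|,|Δy|) over the edges gives the boundary count: gcd(36,7) + gcd(11,83) + gcd(12,19) + gcd(26,32) + gcd(13,25) = 1+1+1+2+1 = 6.

6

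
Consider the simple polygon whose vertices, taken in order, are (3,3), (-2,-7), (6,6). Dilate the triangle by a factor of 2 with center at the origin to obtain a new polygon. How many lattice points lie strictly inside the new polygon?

Using the shoelace formula, 2A = |(3·(-7) − (-2)·3) + ((-2)·6 − 6·(-7)) + (6·3 − 3·6)| = 15, so the area is 15/2.
Along each edge there are gcd(|Δx|,|Δy|)+1 lattice points, so counting each shared vertex once the boundary has gcd(5,10) + gcd(8,13) + gcd(3,3) = 5+1+3 = 9.
Scaling by 2 multiplies the area by 2² = 4 (so the new area is 30) and multiplies the boundary lattice-point count by 2, giving 18.
By Pick's theorem, the interior count of the dilated polygon is 30 − 18/2 + 1 = 22.

22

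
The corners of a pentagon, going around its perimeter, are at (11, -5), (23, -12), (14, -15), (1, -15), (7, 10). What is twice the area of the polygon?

419

The shoelace formula gives twice the area as |(11·(-12) − 23·(-5)) + (23·(-15) − 14·(-12)) + (14·(-15) − 1·(-15)) + (1·10 − 7·(-15)) + (7·(-5) − 11·10)| = 419, so the area is 209.5.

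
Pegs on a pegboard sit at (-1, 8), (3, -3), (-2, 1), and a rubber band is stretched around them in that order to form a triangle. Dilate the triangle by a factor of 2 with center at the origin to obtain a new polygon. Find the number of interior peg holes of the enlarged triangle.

76

The shoelace formula gives twice the area as |[(-1)·(-3) − 3·8] + [3·1 − (-2)·(-3)] + [(-2)·8 − (-1)·1]| = 39, so the area is 19.5.
Along each edge there are gcd(|Δx|,|Δy|)+1 lattice points, so counting each shared vertex once the boundary has gcd(4,11) + gcd(5,4) + gcd(1,7) = 1+1+1 = 3.
Scaling by 2 multiplies the area by 2² = 4 (so the new area is 78) and multiplies the boundary lattice-point count by 2, giving 6.
By Pick's theorem, the interior count of the dilated polygon is 78 − 6/2 + 1 = 76.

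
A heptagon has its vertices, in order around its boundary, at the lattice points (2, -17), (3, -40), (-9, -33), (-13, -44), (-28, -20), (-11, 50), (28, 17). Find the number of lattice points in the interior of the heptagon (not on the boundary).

Using the shoelace formula, 2A = |[2·(-40) − 3·(-17)] + [3·(-33) − (-9)·(-40)] + [(-9)·(-44) − (-13)·(-33)] + [(-13)·(-20) − (-28)·(-44)] + [(-28)·50 − (-11)·(-20)] + [(-11)·17 − 28·50] + [28·(-17) − 2·17]| = 5210, so the area is 2605.
Along each edge there are gcd(|Δx|,|Δy|)+1 lattice points, so counting each shared vertex once the boundary has gcd(1,23) + gcd(12,7) + gcd(4,11) + gcd(15,24) + gcd(17,70) + gcd(39,33) + gcd(26,34) = 1+1+1+3+1+3+2 = 12.
By Pick's theorem A = I + B/2 − 1, so I = 2605 − 12/2 + 1 = 2600.

2600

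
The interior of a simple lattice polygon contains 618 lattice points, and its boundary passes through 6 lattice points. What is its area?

620

Pick's theorem states A = I + B/2 − 1, so A = 618 + 6/2 − 1 = 620.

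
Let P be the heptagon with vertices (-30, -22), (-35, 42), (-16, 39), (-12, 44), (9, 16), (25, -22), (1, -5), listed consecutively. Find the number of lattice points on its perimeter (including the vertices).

14

Summing gcd(|Δx|,|Δy|) over the edges gives the boundary count: gcd(5,64) + gcd(19,3) + gcd(4,5) + gcd(21,28) + gcd(16,38) + gcd(24,17) + gcd(31,17) = 1+1+1+7+2+1+1 = 14.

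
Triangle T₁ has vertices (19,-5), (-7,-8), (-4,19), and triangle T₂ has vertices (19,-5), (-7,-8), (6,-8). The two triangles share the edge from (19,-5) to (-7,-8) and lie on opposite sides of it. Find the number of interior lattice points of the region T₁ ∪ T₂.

The union is the simple quadrilateral with vertices (19,-5), (-4,19), (-7,-8), (6,-8) in order.
The shoelace formula gives twice the area as |(19·19 − (-4)·(-5)) + ((-4)·(-8) − (-7)·19) + ((-7)·(-8) − 6·(-8)) + (6·(-5) − 19·(-8))| = 732, so the area is 366.
The number of boundary lattice points is Σ gcd(|Δx|,|Δy|) = gcd(23,24) + gcd(3,27) + gcd(13,0) + gcd(13,3) = 1+3+13+1 = 18.
By Pick's theorem I = A − B/2 + 1 = 366 − 18/2 + 1 = 358.

358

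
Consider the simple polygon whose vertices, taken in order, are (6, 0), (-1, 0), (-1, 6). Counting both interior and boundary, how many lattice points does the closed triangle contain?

29

The shoelace formula gives twice the area as |[6·0 − (-1)·0] + [(-1)·6 − (-1)·0] + [(-1)·0 − 6·6]| = 42, so the area is 21.
Summing gcd(|Δx|,|Δy|) over the edges gives the boundary count: gcd(7,0) + gcd(0,6) + gcd(7,6) = 7+6+1 = 14.
Pick's theorem gives I = A − B/2 + 1 = 21 − 14/2 + 1 = 15, so the closed region contains I + B = 15 + 14 = 29 lattice points.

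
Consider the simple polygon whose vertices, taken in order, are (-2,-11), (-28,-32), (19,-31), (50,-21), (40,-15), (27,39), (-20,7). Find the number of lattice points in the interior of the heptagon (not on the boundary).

2809

By the shoelace formula, twice the signed area is |((-2)·(-32) − (-28)·(-11)) + ((-28)·(-31) − 19·(-32)) + (19·(-21) − 50·(-31)) + (50·(-15) − 40·(-21)) + (40·39 − 27·(-15)) + (27·7 − (-20)·39) + ((-20)·(-11) − (-2)·7)| = 5641, so the area is 5641/2.
The number of boundary lattice points is Σ gcd(|Δx|,|Δy|) = gcd(26,21) + gcd(47,1) + gcd(31,10) + gcd(10,6) + gcd(13,54) + gcd(47,32) + gcd(18,18) = 1+1+1+2+1+1+18 = 25.
Pick's theorem gives I = A − B/2 + 1 = 5641/2 − 25/2 + 1 = 2809.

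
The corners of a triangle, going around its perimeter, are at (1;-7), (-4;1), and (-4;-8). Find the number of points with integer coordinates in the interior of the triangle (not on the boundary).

18

By the shoelace formula, twice the signed area is |[1·1 − (-4)·(-7)] + [(-4)·(-8) − (-4)·1] + [(-4)·(-7) − 1·(-8)]| = 45, so the area is 45/2.
Summing gcd(|Δx|,|Δy|) over the edges gives the boundary count: gcd(5,8) + gcd(0,9) + gcd(5,1) = 1+9+1 = 11.
By Pick's theorem A = I + B/2 − 1, so I = 45/2 − 11/2 + 1 = 18.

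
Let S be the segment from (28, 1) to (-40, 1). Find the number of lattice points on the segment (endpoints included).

69

The number of lattice points on a segment between lattice points is gcd(|Δx|,|Δy|) + 1 = gcd(68,0) + 1 = 68 + 1 = 69.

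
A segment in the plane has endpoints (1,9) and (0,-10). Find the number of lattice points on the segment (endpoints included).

The number of lattice points on a segment between lattice points is gcd(|Δx|,|Δy|) + 1 = gcd(1,19) + 1 = 1 + 1 = 2.

2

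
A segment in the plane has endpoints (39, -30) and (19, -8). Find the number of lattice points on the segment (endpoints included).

The number of lattice points on a segment between lattice points is gcd(|Δx|,|Δy|) + 1 = gcd(20,22) + 1 = 2 + 1 = 3.

3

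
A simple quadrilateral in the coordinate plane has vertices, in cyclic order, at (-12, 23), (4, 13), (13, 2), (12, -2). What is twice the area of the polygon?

Using the shoelace formula, 2A = |((-12)·13 − 4·23) + (4·2 − 13·13) + (13·(-2) − 12·2) + (12·23 − (-12)·(-2))| = 207, so the area is 103.5.

207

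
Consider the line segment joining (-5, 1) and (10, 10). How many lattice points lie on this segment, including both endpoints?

4

The number of lattice points on a segment between lattice points is gcd(|Δx|,|Δy|) + 1 = gcd(15,9) + 1 = 3 + 1 = 4.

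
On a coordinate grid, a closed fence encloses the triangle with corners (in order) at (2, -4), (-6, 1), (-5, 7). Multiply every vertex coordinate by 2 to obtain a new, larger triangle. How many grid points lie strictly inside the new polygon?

Using the shoelace formula, 2A = |[2·1 − (-6)·(-4)] + [(-6)·7 − (-5)·1] + [(-5)·(-4) − 2·7]| = 53, so the area is 26.5.
The number of boundary lattice points is Σ gcd(|Δx|,|Δy|) = gcd(8,5) + gcd(1,6) + gcd(7,11) = 1+1+1 = 3.
Scaling by 2 multiplies the area by 2² = 4 (so the new area is 106) and multiplies the boundary lattice-point count by 2, giving 6.
By Pick's theorem, the interior count of the dilated polygon is 106 − 6/2 + 1 = 104.

104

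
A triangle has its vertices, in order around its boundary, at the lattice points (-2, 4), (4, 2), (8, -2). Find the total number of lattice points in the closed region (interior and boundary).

The shoelace formula gives twice the area as |[(-2)·2 − 4·4] + [4·(-2) − 8·2] + [8·4 − (-2)·(-2)]| = 16, so the area is 8.
The number of boundary lattice points is Σ gcd(|Δx|,|Δy|) = gcd(6,2) + gcd(4,4) + gcd(10,6) = 2+4+2 = 8.
Pick's theorem gives I = A − B/2 + 1 = 8 − 8/2 + 1 = 5, so the closed region contains I + B = 5 + 8 = 13 lattice points.

13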